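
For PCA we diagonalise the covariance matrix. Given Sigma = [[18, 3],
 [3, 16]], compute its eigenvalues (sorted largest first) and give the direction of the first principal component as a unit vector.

Step 1 — characteristic polynomial of 2×2 Sigma:
  det(Sigma - λI) = λ² - trace · λ + det = 0.
  trace = 18 + 16 = 34, det = 18·16 - (3)² = 279.
Step 2 — discriminant:
  Δ = trace² - 4·det = 1156 - 1116 = 40.
Step 3 — eigenvalues:
  λ = (trace ± √Δ)/2 = (34 ± 6.3246)/2,
  λ_1 = 20.1623,  λ_2 = 13.8377.

Step 4 — unit eigenvector for λ_1: solve (Sigma - λ_1 I)v = 0. First row:
  (18 - 20.1623)·v_x + (3)·v_y = 0, i.e. (-2.1623)·v_x + (3)·v_y = 0,
  so v ∝ (b, λ_1 - a) = (3, 2.1623) = u.
  ||u|| = √((3)² + (2.1623)²) = √(13.6754) ≈ 3.698,
  v_1 = u/||u|| ≈ (0.8112, 0.5847) (||v_1|| = 1).

λ_1 = 20.1623,  λ_2 = 13.8377;  v_1 ≈ (0.8112, 0.5847)


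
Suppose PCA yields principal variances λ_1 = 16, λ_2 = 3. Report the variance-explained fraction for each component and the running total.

Step 1 — total variance = trace(Sigma) = Σ λ_i = 16 + 3 = 19.

Step 2 — fraction explained by component i = λ_i / Σ λ:
  PC1: 16/19 = 0.8421
  PC2: 3/19 = 0.1579

Step 3 — cumulative fraction after k components = (λ_1 + ... + λ_k) / Σ λ:
  k = 1: 16/19 = 0.8421
  k = 2: (16 + 3)/19 = 19/19 = 1

Summary (fraction, with percent):

explained: PC1 0.8421 (84.21%), PC2 0.1579 (15.79%);  cumulative: 0.8421, 1


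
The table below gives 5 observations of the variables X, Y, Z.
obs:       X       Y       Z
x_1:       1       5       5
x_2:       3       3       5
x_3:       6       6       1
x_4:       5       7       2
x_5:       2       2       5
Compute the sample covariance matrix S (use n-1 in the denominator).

Step 1 — column means:
  mean(X) = (1 + 3 + 6 + 5 + 2) / 5 = 17/5 = 3.4
  mean(Y) = (5 + 3 + 6 + 7 + 2) / 5 = 23/5 = 4.6
  mean(Z) = (5 + 5 + 1 + 2 + 5) / 5 = 18/5 = 3.6

Step 2 — sample covariance S[i,j] = (1/(n-1)) · Σ_k (x_{k,i} - mean_i) · (x_{k,j} - mean_j), with n-1 = 4.
  S[X,X] = ((-2.4)·(-2.4) + (-0.4)·(-0.4) + (2.6)·(2.6) + (1.6)·(1.6) + (-1.4)·(-1.4)) / 4 = 17.2/4 = 4.3
  S[X,Y] = ((-2.4)·(0.4) + (-0.4)·(-1.6) + (2.6)·(1.4) + (1.6)·(2.4) + (-1.4)·(-2.6)) / 4 = 10.8/4 = 2.7
  S[X,Z] = ((-2.4)·(1.4) + (-0.4)·(1.4) + (2.6)·(-2.6) + (1.6)·(-1.6) + (-1.4)·(1.4)) / 4 = -15.2/4 = -3.8
  S[Y,Y] = ((0.4)·(0.4) + (-1.6)·(-1.6) + (1.4)·(1.4) + (2.4)·(2.4) + (-2.6)·(-2.6)) / 4 = 17.2/4 = 4.3
  S[Y,Z] = ((0.4)·(1.4) + (-1.6)·(1.4) + (1.4)·(-2.6) + (2.4)·(-1.6) + (-2.6)·(1.4)) / 4 = -12.8/4 = -3.2
  S[Z,Z] = ((1.4)·(1.4) + (1.4)·(1.4) + (-2.6)·(-2.6) + (-1.6)·(-1.6) + (1.4)·(1.4)) / 4 = 15.2/4 = 3.8

S is symmetric (S[j,i] = S[i,j]). Assembling:

S = [[4.3, 2.7, -3.8],
 [2.7, 4.3, -3.2],
 [-3.8, -3.2, 3.8]]


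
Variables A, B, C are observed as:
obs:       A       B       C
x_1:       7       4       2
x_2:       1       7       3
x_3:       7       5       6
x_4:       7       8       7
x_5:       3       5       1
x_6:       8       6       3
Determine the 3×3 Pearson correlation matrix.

Step 1 — column means:
  mean(A) = (7 + 1 + 7 + 7 + 3 + 8) / 6 = 33/6 = 5.5
  mean(B) = (4 + 7 + 5 + 8 + 5 + 6) / 6 = 35/6 = 5.8333
  mean(C) = (2 + 3 + 6 + 7 + 1 + 3) / 6 = 22/6 = 3.6667

Step 2 — sample variances and covariances s[i,j] = (1/(n-1)) · Σ_k (x_{k,i} - mean_i) · (x_{k,j} - mean_j), with n-1 = 5:
  s[A,A] = ((1.5)·(1.5) + (-4.5)·(-4.5) + (1.5)·(1.5) + (1.5)·(1.5) + (-2.5)·(-2.5) + (2.5)·(2.5)) / 5 = 39.5/5 = 7.9
  s[A,B] = ((1.5)·(-1.8333) + (-4.5)·(1.1667) + (1.5)·(-0.8333) + (1.5)·(2.1667) + (-2.5)·(-0.8333) + (2.5)·(0.1667)) / 5 = -3.5/5 = -0.7
  s[A,C] = ((1.5)·(-1.6667) + (-4.5)·(-0.6667) + (1.5)·(2.3333) + (1.5)·(3.3333) + (-2.5)·(-2.6667) + (2.5)·(-0.6667)) / 5 = 14/5 = 2.8
  s[B,B] = ((-1.8333)·(-1.8333) + (1.1667)·(1.1667) + (-0.8333)·(-0.8333) + (2.1667)·(2.1667) + (-0.8333)·(-0.8333) + (0.1667)·(0.1667)) / 5 = 10.8333/5 = 2.1667
  s[B,C] = ((-1.8333)·(-1.6667) + (1.1667)·(-0.6667) + (-0.8333)·(2.3333) + (2.1667)·(3.3333) + (-0.8333)·(-2.6667) + (0.1667)·(-0.6667)) / 5 = 9.6667/5 = 1.9333
  s[C,C] = ((-1.6667)·(-1.6667) + (-0.6667)·(-0.6667) + (2.3333)·(2.3333) + (3.3333)·(3.3333) + (-2.6667)·(-2.6667) + (-0.6667)·(-0.6667)) / 5 = 27.3333/5 = 5.4667
  Sample standard deviations s_i = √(s[i,i]):
  s(A) = √(7.9) = 2.8107
  s(B) = √(2.1667) = 1.472
  s(C) = √(5.4667) = 2.3381

Step 3 — r_{ij} = s_{ij} / (s_i · s_j):
  r[A,A] = 1 (diagonal).
  r[A,B] = -0.7 / (2.8107 · 1.472) = -0.7 / 4.1372 = -0.1692
  r[A,C] = 2.8 / (2.8107 · 2.3381) = 2.8 / 6.5717 = 0.4261
  r[B,B] = 1 (diagonal).
  r[B,C] = 1.9333 / (1.472 · 2.3381) = 1.9333 / 3.4416 = 0.5618
  r[C,C] = 1 (diagonal).

R is symmetric with unit diagonal. Assembling:

R = [[1, -0.1692, 0.4261],
 [-0.1692, 1, 0.5618],
 [0.4261, 0.5618, 1]]


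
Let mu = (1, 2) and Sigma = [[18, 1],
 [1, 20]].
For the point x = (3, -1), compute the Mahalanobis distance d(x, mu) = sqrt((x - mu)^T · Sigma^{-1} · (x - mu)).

Step 1 — centre the observation: (x - mu) = (2, -3).

Step 2 — invert Sigma. det(Sigma) = 18·20 - (1)² = 359.
  Sigma^{-1} = (1/det) · [[d, -b], [-b, a]] = [[0.0557, -0.0028],
 [-0.0028, 0.0501]].

Step 3 — form the quadratic (x - mu)^T · Sigma^{-1} · (x - mu):
  Sigma^{-1} · (x - mu) = (0.1198, -0.156).
  (x - mu)^T · [Sigma^{-1} · (x - mu)] = (2)·(0.1198) + (-3)·(-0.156) = 0.7075.

Step 4 — take square root: d = √(0.7075) ≈ 0.8411.

d(x, mu) = √(0.7075) ≈ 0.8411


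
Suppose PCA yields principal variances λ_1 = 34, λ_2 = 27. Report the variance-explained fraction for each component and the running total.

Step 1 — total variance = trace(Sigma) = Σ λ_i = 34 + 27 = 61.

Step 2 — fraction explained by component i = λ_i / Σ λ:
  PC1: 34/61 = 0.5574
  PC2: 27/61 = 0.4426

Step 3 — cumulative fraction after k components = (λ_1 + ... + λ_k) / Σ λ:
  k = 1: 34/61 = 0.5574
  k = 2: (34 + 27)/61 = 61/61 = 1

Summary (fraction, with percent):

explained: PC1 0.5574 (55.74%), PC2 0.4426 (44.26%);  cumulative: 0.5574, 1


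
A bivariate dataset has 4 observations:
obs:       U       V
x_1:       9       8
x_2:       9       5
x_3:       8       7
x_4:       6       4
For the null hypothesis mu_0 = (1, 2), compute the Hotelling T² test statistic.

Step 1 — sample mean vector:
  mean(U) = (9 + 9 + 8 + 6) / 4 = 32/4 = 8
  mean(V) = (8 + 5 + 7 + 4) / 4 = 24/4 = 6
  x̄ = (8, 6),  deviation x̄ - mu_0 = (8, 6) - (1, 2) = (7, 4).

Step 2 — sample covariance matrix, S[i,j] = (1/(n-1)) · Σ_k (x_{k,i} - mean_i) · (x_{k,j} - mean_j), divisor n-1 = 3:
  S[U,U] = ((1)·(1) + (1)·(1) + (0)·(0) + (-2)·(-2)) / 3 = 6/3 = 2
  S[U,V] = ((1)·(2) + (1)·(-1) + (0)·(1) + (-2)·(-2)) / 3 = 5/3 = 1.6667
  S[V,V] = ((2)·(2) + (-1)·(-1) + (1)·(1) + (-2)·(-2)) / 3 = 10/3 = 3.3333
  S = [[2, 1.6667],
 [1.6667, 3.3333]].

Step 3 — invert S. det(S) = 2·3.3333 - (1.6667)² = 3.8889.
  S^{-1} = (1/det) · [[d, -b], [-b, a]] = [[0.8571, -0.4286],
 [-0.4286, 0.5143]].

Step 4 — quadratic form (x̄ - mu_0)^T · S^{-1} · (x̄ - mu_0):
  S^{-1} · (x̄ - mu_0) = (4.2857, -0.9429),
  (x̄ - mu_0)^T · [...] = (7)·(4.2857) + (4)·(-0.9429) = 26.2286.

Step 5 — scale by n: T² = 4 · 26.2286 = 104.9143.

T² ≈ 104.9143


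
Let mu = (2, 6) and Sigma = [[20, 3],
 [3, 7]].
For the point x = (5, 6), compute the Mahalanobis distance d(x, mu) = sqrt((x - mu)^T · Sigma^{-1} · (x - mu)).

Step 1 — centre the observation: (x - mu) = (3, 0).

Step 2 — invert Sigma. det(Sigma) = 20·7 - (3)² = 131.
  Sigma^{-1} = (1/det) · [[d, -b], [-b, a]] = [[0.0534, -0.0229],
 [-0.0229, 0.1527]].

Step 3 — form the quadratic (x - mu)^T · Sigma^{-1} · (x - mu):
  Sigma^{-1} · (x - mu) = (0.1603, -0.0687).
  (x - mu)^T · [Sigma^{-1} · (x - mu)] = (3)·(0.1603) + (0)·(-0.0687) = 0.4809.

Step 4 — take square root: d = √(0.4809) ≈ 0.6935.

d(x, mu) = √(0.4809) ≈ 0.6935


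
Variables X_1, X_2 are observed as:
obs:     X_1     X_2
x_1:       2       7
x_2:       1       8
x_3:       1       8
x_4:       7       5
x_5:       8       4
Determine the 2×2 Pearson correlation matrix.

Step 1 — column means:
  mean(X_1) = (2 + 1 + 1 + 7 + 8) / 5 = 19/5 = 3.8
  mean(X_2) = (7 + 8 + 8 + 5 + 4) / 5 = 32/5 = 6.4

Step 2 — sample variances and covariances s[i,j] = (1/(n-1)) · Σ_k (x_{k,i} - mean_i) · (x_{k,j} - mean_j), with n-1 = 4:
  s[X_1,X_1] = ((-1.8)·(-1.8) + (-2.8)·(-2.8) + (-2.8)·(-2.8) + (3.2)·(3.2) + (4.2)·(4.2)) / 4 = 46.8/4 = 11.7
  s[X_1,X_2] = ((-1.8)·(0.6) + (-2.8)·(1.6) + (-2.8)·(1.6) + (3.2)·(-1.4) + (4.2)·(-2.4)) / 4 = -24.6/4 = -6.15
  s[X_2,X_2] = ((0.6)·(0.6) + (1.6)·(1.6) + (1.6)·(1.6) + (-1.4)·(-1.4) + (-2.4)·(-2.4)) / 4 = 13.2/4 = 3.3
  Sample standard deviations s_i = √(s[i,i]):
  s(X_1) = √(11.7) = 3.4205
  s(X_2) = √(3.3) = 1.8166

Step 3 — r_{ij} = s_{ij} / (s_i · s_j):
  r[X_1,X_1] = 1 (diagonal).
  r[X_1,X_2] = -6.15 / (3.4205 · 1.8166) = -6.15 / 6.2137 = -0.9897
  r[X_2,X_2] = 1 (diagonal).

R is symmetric with unit diagonal. Assembling:

R = [[1, -0.9897],
 [-0.9897, 1]]


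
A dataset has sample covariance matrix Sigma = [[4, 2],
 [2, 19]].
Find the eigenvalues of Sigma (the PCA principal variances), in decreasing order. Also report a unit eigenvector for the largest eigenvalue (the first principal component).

Step 1 — characteristic polynomial of 2×2 Sigma:
  det(Sigma - λI) = λ² - trace · λ + det = 0.
  trace = 4 + 19 = 23, det = 4·19 - (2)² = 72.
Step 2 — discriminant:
  Δ = trace² - 4·det = 529 - 288 = 241.
Step 3 — eigenvalues:
  λ = (trace ± √Δ)/2 = (23 ± 15.5242)/2,
  λ_1 = 19.2621,  λ_2 = 3.7379.

Step 4 — unit eigenvector for λ_1: solve (Sigma - λ_1 I)v = 0. First row:
  (4 - 19.2621)·v_x + (2)·v_y = 0, i.e. (-15.2621)·v_x + (2)·v_y = 0,
  so v ∝ (b, λ_1 - a) = (2, 15.2621) = u.
  ||u|| = √((2)² + (15.2621)²) = √(236.9313) ≈ 15.3926,
  v_1 = u/||u|| ≈ (0.1299, 0.9915) (||v_1|| = 1).

λ_1 = 19.2621,  λ_2 = 3.7379;  v_1 ≈ (0.1299, 0.9915)


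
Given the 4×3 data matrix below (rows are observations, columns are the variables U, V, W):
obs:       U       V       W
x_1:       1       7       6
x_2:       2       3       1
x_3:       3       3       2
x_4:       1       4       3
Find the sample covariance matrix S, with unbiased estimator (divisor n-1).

Step 1 — column means:
  mean(U) = (1 + 2 + 3 + 1) / 4 = 7/4 = 1.75
  mean(V) = (7 + 3 + 3 + 4) / 4 = 17/4 = 4.25
  mean(W) = (6 + 1 + 2 + 3) / 4 = 12/4 = 3

Step 2 — sample covariance S[i,j] = (1/(n-1)) · Σ_k (x_{k,i} - mean_i) · (x_{k,j} - mean_j), with n-1 = 3.
  S[U,U] = ((-0.75)·(-0.75) + (0.25)·(0.25) + (1.25)·(1.25) + (-0.75)·(-0.75)) / 3 = 2.75/3 = 0.9167
  S[U,V] = ((-0.75)·(2.75) + (0.25)·(-1.25) + (1.25)·(-1.25) + (-0.75)·(-0.25)) / 3 = -3.75/3 = -1.25
  S[U,W] = ((-0.75)·(3) + (0.25)·(-2) + (1.25)·(-1) + (-0.75)·(0)) / 3 = -4/3 = -1.3333
  S[V,V] = ((2.75)·(2.75) + (-1.25)·(-1.25) + (-1.25)·(-1.25) + (-0.25)·(-0.25)) / 3 = 10.75/3 = 3.5833
  S[V,W] = ((2.75)·(3) + (-1.25)·(-2) + (-1.25)·(-1) + (-0.25)·(0)) / 3 = 12/3 = 4
  S[W,W] = ((3)·(3) + (-2)·(-2) + (-1)·(-1) + (0)·(0)) / 3 = 14/3 = 4.6667

S is symmetric (S[j,i] = S[i,j]). Assembling:

S = [[0.9167, -1.25, -1.3333],
 [-1.25, 3.5833, 4],
 [-1.3333, 4, 4.6667]]


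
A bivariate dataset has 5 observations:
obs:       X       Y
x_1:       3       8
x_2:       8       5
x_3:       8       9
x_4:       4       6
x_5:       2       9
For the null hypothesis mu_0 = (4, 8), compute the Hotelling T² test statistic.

Step 1 — sample mean vector:
  mean(X) = (3 + 8 + 8 + 4 + 2) / 5 = 25/5 = 5
  mean(Y) = (8 + 5 + 9 + 6 + 9) / 5 = 37/5 = 7.4
  x̄ = (5, 7.4),  deviation x̄ - mu_0 = (5, 7.4) - (4, 8) = (1, -0.6).

Step 2 — sample covariance matrix, S[i,j] = (1/(n-1)) · Σ_k (x_{k,i} - mean_i) · (x_{k,j} - mean_j), divisor n-1 = 4:
  S[X,X] = ((-2)·(-2) + (3)·(3) + (3)·(3) + (-1)·(-1) + (-3)·(-3)) / 4 = 32/4 = 8
  S[X,Y] = ((-2)·(0.6) + (3)·(-2.4) + (3)·(1.6) + (-1)·(-1.4) + (-3)·(1.6)) / 4 = -7/4 = -1.75
  S[Y,Y] = ((0.6)·(0.6) + (-2.4)·(-2.4) + (1.6)·(1.6) + (-1.4)·(-1.4) + (1.6)·(1.6)) / 4 = 13.2/4 = 3.3
  S = [[8, -1.75],
 [-1.75, 3.3]].

Step 3 — invert S. det(S) = 8·3.3 - (-1.75)² = 23.3375.
  S^{-1} = (1/det) · [[d, -b], [-b, a]] = [[0.1414, 0.075],
 [0.075, 0.3428]].

Step 4 — quadratic form (x̄ - mu_0)^T · S^{-1} · (x̄ - mu_0):
  S^{-1} · (x̄ - mu_0) = (0.0964, -0.1307),
  (x̄ - mu_0)^T · [...] = (1)·(0.0964) + (-0.6)·(-0.1307) = 0.1748.

Step 5 — scale by n: T² = 5 · 0.1748 = 0.8741.

T² ≈ 0.8741


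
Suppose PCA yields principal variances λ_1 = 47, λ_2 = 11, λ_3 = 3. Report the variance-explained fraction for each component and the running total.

Step 1 — total variance = trace(Sigma) = Σ λ_i = 47 + 11 + 3 = 61.

Step 2 — fraction explained by component i = λ_i / Σ λ:
  PC1: 47/61 = 0.7705
  PC2: 11/61 = 0.1803
  PC3: 3/61 = 0.0492

Step 3 — cumulative fraction after k components = (λ_1 + ... + λ_k) / Σ λ:
  k = 1: 47/61 = 0.7705
  k = 2: (47 + 11)/61 = 58/61 = 0.9508
  k = 3: (47 + 11 + 3)/61 = 61/61 = 1

Summary (fraction, with percent):

explained: PC1 0.7705 (77.05%), PC2 0.1803 (18.03%), PC3 0.0492 (4.92%);  cumulative: 0.7705, 0.9508, 1


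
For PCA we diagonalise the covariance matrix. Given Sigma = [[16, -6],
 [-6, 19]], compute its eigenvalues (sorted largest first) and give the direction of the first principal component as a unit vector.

Step 1 — characteristic polynomial of 2×2 Sigma:
  det(Sigma - λI) = λ² - trace · λ + det = 0.
  trace = 16 + 19 = 35, det = 16·19 - (-6)² = 268.
Step 2 — discriminant:
  Δ = trace² - 4·det = 1225 - 1072 = 153.
Step 3 — eigenvalues:
  λ = (trace ± √Δ)/2 = (35 ± 12.3693)/2,
  λ_1 = 23.6847,  λ_2 = 11.3153.

Step 4 — unit eigenvector for λ_1: solve (Sigma - λ_1 I)v = 0. First row:
  (16 - 23.6847)·v_x + (-6)·v_y = 0, i.e. (-7.6847)·v_x + (-6)·v_y = 0,
  so v ∝ (b, λ_1 - a) = (-6, 7.6847); multiply by -1 so the first entry is positive: u = (6, -7.6847).
  ||u|| = √((6)² + (-7.6847)²) = √(95.054) ≈ 9.7496,
  v_1 = u/||u|| ≈ (0.6154, -0.7882) (||v_1|| = 1).

λ_1 = 23.6847,  λ_2 = 11.3153;  v_1 ≈ (0.6154, -0.7882)


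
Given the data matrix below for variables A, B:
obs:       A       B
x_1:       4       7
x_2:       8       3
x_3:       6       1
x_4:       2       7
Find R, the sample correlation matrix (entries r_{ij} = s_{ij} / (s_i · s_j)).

Step 1 — column means:
  mean(A) = (4 + 8 + 6 + 2) / 4 = 20/4 = 5
  mean(B) = (7 + 3 + 1 + 7) / 4 = 18/4 = 4.5

Step 2 — sample variances and covariances s[i,j] = (1/(n-1)) · Σ_k (x_{k,i} - mean_i) · (x_{k,j} - mean_j), with n-1 = 3:
  s[A,A] = ((-1)·(-1) + (3)·(3) + (1)·(1) + (-3)·(-3)) / 3 = 20/3 = 6.6667
  s[A,B] = ((-1)·(2.5) + (3)·(-1.5) + (1)·(-3.5) + (-3)·(2.5)) / 3 = -18/3 = -6
  s[B,B] = ((2.5)·(2.5) + (-1.5)·(-1.5) + (-3.5)·(-3.5) + (2.5)·(2.5)) / 3 = 27/3 = 9
  Sample standard deviations s_i = √(s[i,i]):
  s(A) = √(6.6667) = 2.582
  s(B) = √(9) = 3

Step 3 — r_{ij} = s_{ij} / (s_i · s_j):
  r[A,A] = 1 (diagonal).
  r[A,B] = -6 / (2.582 · 3) = -6 / 7.746 = -0.7746
  r[B,B] = 1 (diagonal).

R is symmetric with unit diagonal. Assembling:

R = [[1, -0.7746],
 [-0.7746, 1]]


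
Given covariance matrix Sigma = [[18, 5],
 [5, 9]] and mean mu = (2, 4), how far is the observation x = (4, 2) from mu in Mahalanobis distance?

Step 1 — centre the observation: (x - mu) = (2, -2).

Step 2 — invert Sigma. det(Sigma) = 18·9 - (5)² = 137.
  Sigma^{-1} = (1/det) · [[d, -b], [-b, a]] = [[0.0657, -0.0365],
 [-0.0365, 0.1314]].

Step 3 — form the quadratic (x - mu)^T · Sigma^{-1} · (x - mu):
  Sigma^{-1} · (x - mu) = (0.2044, -0.3358).
  (x - mu)^T · [Sigma^{-1} · (x - mu)] = (2)·(0.2044) + (-2)·(-0.3358) = 1.0803.

Step 4 — take square root: d = √(1.0803) ≈ 1.0394.

d(x, mu) = √(1.0803) ≈ 1.0394


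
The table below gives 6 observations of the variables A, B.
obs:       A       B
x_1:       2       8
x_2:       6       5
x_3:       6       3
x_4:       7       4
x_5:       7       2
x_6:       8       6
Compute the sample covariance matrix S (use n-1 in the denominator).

Step 1 — column means:
  mean(A) = (2 + 6 + 6 + 7 + 7 + 8) / 6 = 36/6 = 6
  mean(B) = (8 + 5 + 3 + 4 + 2 + 6) / 6 = 28/6 = 4.6667

Step 2 — sample covariance S[i,j] = (1/(n-1)) · Σ_k (x_{k,i} - mean_i) · (x_{k,j} - mean_j), with n-1 = 5.
  S[A,A] = ((-4)·(-4) + (0)·(0) + (0)·(0) + (1)·(1) + (1)·(1) + (2)·(2)) / 5 = 22/5 = 4.4
  S[A,B] = ((-4)·(3.3333) + (0)·(0.3333) + (0)·(-1.6667) + (1)·(-0.6667) + (1)·(-2.6667) + (2)·(1.3333)) / 5 = -14/5 = -2.8
  S[B,B] = ((3.3333)·(3.3333) + (0.3333)·(0.3333) + (-1.6667)·(-1.6667) + (-0.6667)·(-0.6667) + (-2.6667)·(-2.6667) + (1.3333)·(1.3333)) / 5 = 23.3333/5 = 4.6667

S is symmetric (S[j,i] = S[i,j]). Assembling:

S = [[4.4, -2.8],
 [-2.8, 4.6667]]


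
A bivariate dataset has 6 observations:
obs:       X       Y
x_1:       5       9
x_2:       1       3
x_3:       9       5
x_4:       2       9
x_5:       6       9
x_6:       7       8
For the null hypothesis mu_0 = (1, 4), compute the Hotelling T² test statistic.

Step 1 — sample mean vector:
  mean(X) = (5 + 1 + 9 + 2 + 6 + 7) / 6 = 30/6 = 5
  mean(Y) = (9 + 3 + 5 + 9 + 9 + 8) / 6 = 43/6 = 7.1667
  x̄ = (5, 7.1667),  deviation x̄ - mu_0 = (5, 7.1667) - (1, 4) = (4, 3.1667).

Step 2 — sample covariance matrix, S[i,j] = (1/(n-1)) · Σ_k (x_{k,i} - mean_i) · (x_{k,j} - mean_j), divisor n-1 = 5:
  S[X,X] = ((0)·(0) + (-4)·(-4) + (4)·(4) + (-3)·(-3) + (1)·(1) + (2)·(2)) / 5 = 46/5 = 9.2
  S[X,Y] = ((0)·(1.8333) + (-4)·(-4.1667) + (4)·(-2.1667) + (-3)·(1.8333) + (1)·(1.8333) + (2)·(0.8333)) / 5 = 6/5 = 1.2
  S[Y,Y] = ((1.8333)·(1.8333) + (-4.1667)·(-4.1667) + (-2.1667)·(-2.1667) + (1.8333)·(1.8333) + (1.8333)·(1.8333) + (0.8333)·(0.8333)) / 5 = 32.8333/5 = 6.5667
  S = [[9.2, 1.2],
 [1.2, 6.5667]].

Step 3 — invert S. det(S) = 9.2·6.5667 - (1.2)² = 58.9733.
  S^{-1} = (1/det) · [[d, -b], [-b, a]] = [[0.1113, -0.0203],
 [-0.0203, 0.156]].

Step 4 — quadratic form (x̄ - mu_0)^T · S^{-1} · (x̄ - mu_0):
  S^{-1} · (x̄ - mu_0) = (0.381, 0.4126),
  (x̄ - mu_0)^T · [...] = (4)·(0.381) + (3.1667)·(0.4126) = 2.8305.

Step 5 — scale by n: T² = 6 · 2.8305 = 16.9828.

T² ≈ 16.9828


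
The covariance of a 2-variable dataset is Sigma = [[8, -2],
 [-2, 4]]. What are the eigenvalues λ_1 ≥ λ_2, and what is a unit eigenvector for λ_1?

Step 1 — characteristic polynomial of 2×2 Sigma:
  det(Sigma - λI) = λ² - trace · λ + det = 0.
  trace = 8 + 4 = 12, det = 8·4 - (-2)² = 28.
Step 2 — discriminant:
  Δ = trace² - 4·det = 144 - 112 = 32.
Step 3 — eigenvalues:
  λ = (trace ± √Δ)/2 = (12 ± 5.6569)/2,
  λ_1 = 8.8284,  λ_2 = 3.1716.

Step 4 — unit eigenvector for λ_1: solve (Sigma - λ_1 I)v = 0. First row:
  (8 - 8.8284)·v_x + (-2)·v_y = 0, i.e. (-0.8284)·v_x + (-2)·v_y = 0,
  so v ∝ (b, λ_1 - a) = (-2, 0.8284); multiply by -1 so the first entry is positive: u = (2, -0.8284).
  ||u|| = √((2)² + (-0.8284)²) = √(4.6863) ≈ 2.1648,
  v_1 = u/||u|| ≈ (0.9239, -0.3827) (||v_1|| = 1).

λ_1 = 8.8284,  λ_2 = 3.1716;  v_1 ≈ (0.9239, -0.3827)


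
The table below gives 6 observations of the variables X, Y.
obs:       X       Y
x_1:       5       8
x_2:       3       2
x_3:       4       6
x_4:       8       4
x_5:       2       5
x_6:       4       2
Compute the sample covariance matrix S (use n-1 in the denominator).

Step 1 — column means:
  mean(X) = (5 + 3 + 4 + 8 + 2 + 4) / 6 = 26/6 = 4.3333
  mean(Y) = (8 + 2 + 6 + 4 + 5 + 2) / 6 = 27/6 = 4.5

Step 2 — sample covariance S[i,j] = (1/(n-1)) · Σ_k (x_{k,i} - mean_i) · (x_{k,j} - mean_j), with n-1 = 5.
  S[X,X] = ((0.6667)·(0.6667) + (-1.3333)·(-1.3333) + (-0.3333)·(-0.3333) + (3.6667)·(3.6667) + (-2.3333)·(-2.3333) + (-0.3333)·(-0.3333)) / 5 = 21.3333/5 = 4.2667
  S[X,Y] = ((0.6667)·(3.5) + (-1.3333)·(-2.5) + (-0.3333)·(1.5) + (3.6667)·(-0.5) + (-2.3333)·(0.5) + (-0.3333)·(-2.5)) / 5 = 3/5 = 0.6
  S[Y,Y] = ((3.5)·(3.5) + (-2.5)·(-2.5) + (1.5)·(1.5) + (-0.5)·(-0.5) + (0.5)·(0.5) + (-2.5)·(-2.5)) / 5 = 27.5/5 = 5.5

S is symmetric (S[j,i] = S[i,j]). Assembling:

S = [[4.2667, 0.6],
 [0.6, 5.5]]


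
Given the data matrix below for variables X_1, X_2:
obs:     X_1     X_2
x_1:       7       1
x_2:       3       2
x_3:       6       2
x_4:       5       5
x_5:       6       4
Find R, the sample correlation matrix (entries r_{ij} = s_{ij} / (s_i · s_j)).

Step 1 — column means:
  mean(X_1) = (7 + 3 + 6 + 5 + 6) / 5 = 27/5 = 5.4
  mean(X_2) = (1 + 2 + 2 + 5 + 4) / 5 = 14/5 = 2.8

Step 2 — sample variances and covariances s[i,j] = (1/(n-1)) · Σ_k (x_{k,i} - mean_i) · (x_{k,j} - mean_j), with n-1 = 4:
  s[X_1,X_1] = ((1.6)·(1.6) + (-2.4)·(-2.4) + (0.6)·(0.6) + (-0.4)·(-0.4) + (0.6)·(0.6)) / 4 = 9.2/4 = 2.3
  s[X_1,X_2] = ((1.6)·(-1.8) + (-2.4)·(-0.8) + (0.6)·(-0.8) + (-0.4)·(2.2) + (0.6)·(1.2)) / 4 = -1.6/4 = -0.4
  s[X_2,X_2] = ((-1.8)·(-1.8) + (-0.8)·(-0.8) + (-0.8)·(-0.8) + (2.2)·(2.2) + (1.2)·(1.2)) / 4 = 10.8/4 = 2.7
  Sample standard deviations s_i = √(s[i,i]):
  s(X_1) = √(2.3) = 1.5166
  s(X_2) = √(2.7) = 1.6432

Step 3 — r_{ij} = s_{ij} / (s_i · s_j):
  r[X_1,X_1] = 1 (diagonal).
  r[X_1,X_2] = -0.4 / (1.5166 · 1.6432) = -0.4 / 2.492 = -0.1605
  r[X_2,X_2] = 1 (diagonal).

R is symmetric with unit diagonal. Assembling:

R = [[1, -0.1605],
 [-0.1605, 1]]


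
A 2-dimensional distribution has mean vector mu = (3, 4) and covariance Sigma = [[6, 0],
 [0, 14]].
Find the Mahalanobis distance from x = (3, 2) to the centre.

Step 1 — centre the observation: (x - mu) = (0, -2).

Step 2 — invert Sigma. det(Sigma) = 6·14 - (0)² = 84.
  Sigma^{-1} = (1/det) · [[d, -b], [-b, a]] = [[0.1667, 0],
 [0, 0.0714]].

Step 3 — form the quadratic (x - mu)^T · Sigma^{-1} · (x - mu):
  Sigma^{-1} · (x - mu) = (0, -0.1429).
  (x - mu)^T · [Sigma^{-1} · (x - mu)] = (0)·(0) + (-2)·(-0.1429) = 0.2857.

Step 4 — take square root: d = √(0.2857) ≈ 0.5345.

d(x, mu) = √(0.2857) ≈ 0.5345


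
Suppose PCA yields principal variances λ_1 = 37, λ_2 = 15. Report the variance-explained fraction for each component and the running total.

Step 1 — total variance = trace(Sigma) = Σ λ_i = 37 + 15 = 52.

Step 2 — fraction explained by component i = λ_i / Σ λ:
  PC1: 37/52 = 0.7115
  PC2: 15/52 = 0.2885

Step 3 — cumulative fraction after k components = (λ_1 + ... + λ_k) / Σ λ:
  k = 1: 37/52 = 0.7115
  k = 2: (37 + 15)/52 = 52/52 = 1

Summary (fraction, with percent):

explained: PC1 0.7115 (71.15%), PC2 0.2885 (28.85%);  cumulative: 0.7115, 1


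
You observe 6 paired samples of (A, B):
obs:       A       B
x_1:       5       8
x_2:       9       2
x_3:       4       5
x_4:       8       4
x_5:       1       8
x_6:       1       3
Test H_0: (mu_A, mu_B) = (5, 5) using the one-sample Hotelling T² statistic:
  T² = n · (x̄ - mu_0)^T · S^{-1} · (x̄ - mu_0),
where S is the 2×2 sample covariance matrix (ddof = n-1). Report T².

Step 1 — sample mean vector:
  mean(A) = (5 + 9 + 4 + 8 + 1 + 1) / 6 = 28/6 = 4.6667
  mean(B) = (8 + 2 + 5 + 4 + 8 + 3) / 6 = 30/6 = 5
  x̄ = (4.6667, 5),  deviation x̄ - mu_0 = (4.6667, 5) - (5, 5) = (-0.3333, 0).

Step 2 — sample covariance matrix, S[i,j] = (1/(n-1)) · Σ_k (x_{k,i} - mean_i) · (x_{k,j} - mean_j), divisor n-1 = 5:
  S[A,A] = ((0.3333)·(0.3333) + (4.3333)·(4.3333) + (-0.6667)·(-0.6667) + (3.3333)·(3.3333) + (-3.6667)·(-3.6667) + (-3.6667)·(-3.6667)) / 5 = 57.3333/5 = 11.4667
  S[A,B] = ((0.3333)·(3) + (4.3333)·(-3) + (-0.6667)·(0) + (3.3333)·(-1) + (-3.6667)·(3) + (-3.6667)·(-2)) / 5 = -19/5 = -3.8
  S[B,B] = ((3)·(3) + (-3)·(-3) + (0)·(0) + (-1)·(-1) + (3)·(3) + (-2)·(-2)) / 5 = 32/5 = 6.4
  S = [[11.4667, -3.8],
 [-3.8, 6.4]].

Step 3 — invert S. det(S) = 11.4667·6.4 - (-3.8)² = 58.9467.
  S^{-1} = (1/det) · [[d, -b], [-b, a]] = [[0.1086, 0.0645],
 [0.0645, 0.1945]].

Step 4 — quadratic form (x̄ - mu_0)^T · S^{-1} · (x̄ - mu_0):
  S^{-1} · (x̄ - mu_0) = (-0.0362, -0.0215),
  (x̄ - mu_0)^T · [...] = (-0.3333)·(-0.0362) + (0)·(-0.0215) = 0.0121.

Step 5 — scale by n: T² = 6 · 0.0121 = 0.0724.

T² ≈ 0.0724


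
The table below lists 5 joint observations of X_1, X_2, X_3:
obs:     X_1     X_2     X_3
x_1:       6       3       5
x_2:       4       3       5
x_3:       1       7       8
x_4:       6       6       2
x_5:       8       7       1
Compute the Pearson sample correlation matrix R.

Step 1 — column means:
  mean(X_1) = (6 + 4 + 1 + 6 + 8) / 5 = 25/5 = 5
  mean(X_2) = (3 + 3 + 7 + 6 + 7) / 5 = 26/5 = 5.2
  mean(X_3) = (5 + 5 + 8 + 2 + 1) / 5 = 21/5 = 4.2

Step 2 — sample variances and covariances s[i,j] = (1/(n-1)) · Σ_k (x_{k,i} - mean_i) · (x_{k,j} - mean_j), with n-1 = 4:
  s[X_1,X_1] = ((1)·(1) + (-1)·(-1) + (-4)·(-4) + (1)·(1) + (3)·(3)) / 4 = 28/4 = 7
  s[X_1,X_2] = ((1)·(-2.2) + (-1)·(-2.2) + (-4)·(1.8) + (1)·(0.8) + (3)·(1.8)) / 4 = -1/4 = -0.25
  s[X_1,X_3] = ((1)·(0.8) + (-1)·(0.8) + (-4)·(3.8) + (1)·(-2.2) + (3)·(-3.2)) / 4 = -27/4 = -6.75
  s[X_2,X_2] = ((-2.2)·(-2.2) + (-2.2)·(-2.2) + (1.8)·(1.8) + (0.8)·(0.8) + (1.8)·(1.8)) / 4 = 16.8/4 = 4.2
  s[X_2,X_3] = ((-2.2)·(0.8) + (-2.2)·(0.8) + (1.8)·(3.8) + (0.8)·(-2.2) + (1.8)·(-3.2)) / 4 = -4.2/4 = -1.05
  s[X_3,X_3] = ((0.8)·(0.8) + (0.8)·(0.8) + (3.8)·(3.8) + (-2.2)·(-2.2) + (-3.2)·(-3.2)) / 4 = 30.8/4 = 7.7
  Sample standard deviations s_i = √(s[i,i]):
  s(X_1) = √(7) = 2.6458
  s(X_2) = √(4.2) = 2.0494
  s(X_3) = √(7.7) = 2.7749

Step 3 — r_{ij} = s_{ij} / (s_i · s_j):
  r[X_1,X_1] = 1 (diagonal).
  r[X_1,X_2] = -0.25 / (2.6458 · 2.0494) = -0.25 / 5.4222 = -0.0461
  r[X_1,X_3] = -6.75 / (2.6458 · 2.7749) = -6.75 / 7.3417 = -0.9194
  r[X_2,X_2] = 1 (diagonal).
  r[X_2,X_3] = -1.05 / (2.0494 · 2.7749) = -1.05 / 5.6868 = -0.1846
  r[X_3,X_3] = 1 (diagonal).

R is symmetric with unit diagonal. Assembling:

R = [[1, -0.0461, -0.9194],
 [-0.0461, 1, -0.1846],
 [-0.9194, -0.1846, 1]]


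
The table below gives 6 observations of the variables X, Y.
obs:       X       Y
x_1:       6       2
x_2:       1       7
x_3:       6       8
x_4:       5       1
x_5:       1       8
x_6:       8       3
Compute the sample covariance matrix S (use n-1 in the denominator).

Step 1 — column means:
  mean(X) = (6 + 1 + 6 + 5 + 1 + 8) / 6 = 27/6 = 4.5
  mean(Y) = (2 + 7 + 8 + 1 + 8 + 3) / 6 = 29/6 = 4.8333

Step 2 — sample covariance S[i,j] = (1/(n-1)) · Σ_k (x_{k,i} - mean_i) · (x_{k,j} - mean_j), with n-1 = 5.
  S[X,X] = ((1.5)·(1.5) + (-3.5)·(-3.5) + (1.5)·(1.5) + (0.5)·(0.5) + (-3.5)·(-3.5) + (3.5)·(3.5)) / 5 = 41.5/5 = 8.3
  S[X,Y] = ((1.5)·(-2.8333) + (-3.5)·(2.1667) + (1.5)·(3.1667) + (0.5)·(-3.8333) + (-3.5)·(3.1667) + (3.5)·(-1.8333)) / 5 = -26.5/5 = -5.3
  S[Y,Y] = ((-2.8333)·(-2.8333) + (2.1667)·(2.1667) + (3.1667)·(3.1667) + (-3.8333)·(-3.8333) + (3.1667)·(3.1667) + (-1.8333)·(-1.8333)) / 5 = 50.8333/5 = 10.1667

S is symmetric (S[j,i] = S[i,j]). Assembling:

S = [[8.3, -5.3],
 [-5.3, 10.1667]]


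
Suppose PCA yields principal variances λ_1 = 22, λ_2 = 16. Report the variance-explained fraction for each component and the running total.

Step 1 — total variance = trace(Sigma) = Σ λ_i = 22 + 16 = 38.

Step 2 — fraction explained by component i = λ_i / Σ λ:
  PC1: 22/38 = 0.5789
  PC2: 16/38 = 0.4211

Step 3 — cumulative fraction after k components = (λ_1 + ... + λ_k) / Σ λ:
  k = 1: 22/38 = 0.5789
  k = 2: (22 + 16)/38 = 38/38 = 1

Summary (fraction, with percent):

explained: PC1 0.5789 (57.89%), PC2 0.4211 (42.11%);  cumulative: 0.5789, 1


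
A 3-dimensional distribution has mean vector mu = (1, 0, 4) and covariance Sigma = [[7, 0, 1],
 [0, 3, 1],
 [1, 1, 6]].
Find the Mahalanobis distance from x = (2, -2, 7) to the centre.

Step 1 — centre the observation: (x - mu) = (1, -2, 3).

Step 2 — invert Sigma (cofactor / det for 3×3, or solve directly):
  Sigma^{-1} = [[0.1466, 0.0086, -0.0259],
 [0.0086, 0.3534, -0.0603],
 [-0.0259, -0.0603, 0.181]].

Step 3 — form the quadratic (x - mu)^T · Sigma^{-1} · (x - mu):
  Sigma^{-1} · (x - mu) = (0.0517, -0.8793, 0.6379).
  (x - mu)^T · [Sigma^{-1} · (x - mu)] = (1)·(0.0517) + (-2)·(-0.8793) + (3)·(0.6379) = 3.7241.

Step 4 — take square root: d = √(3.7241) ≈ 1.9298.

d(x, mu) = √(3.7241) ≈ 1.9298


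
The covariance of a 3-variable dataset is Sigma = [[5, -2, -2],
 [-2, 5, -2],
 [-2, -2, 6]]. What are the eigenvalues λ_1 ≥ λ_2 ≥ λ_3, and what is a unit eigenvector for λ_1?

Step 1 — characteristic polynomial p(λ) = det(λI - Sigma) = λ³ - tr·λ² + c_1·λ - det, where tr = trace, c_1 = sum of the principal 2×2 minors, det = det(Sigma):
  tr = 5 + 5 + 6 = 16,
  c_1 = (5·5 - (-2)²) + (5·6 - (-2)²) + (5·6 - (-2)²) = 21 + 26 + 26 = 73,
  det = 5·(5·6 - (-2)²) - (-2)·((-2)·6 - (-2)·(-2)) + (-2)·((-2)·(-2) - 5·(-2)) = 5·(26) - (-2)·(-16) + (-2)·(14) = 70.
  So p(λ) = λ³ - 16λ² + 73λ - 70.
Step 2 — look for an integer root (rational root theorem: any rational root is an integer divisor of 70). Testing λ = 7:
  p(7) = 343 - 784 + 511 - 70 = 0  ✓
  Dividing out (λ - 7): p(λ) = (λ - 7)(λ² - 9λ + 10).
Step 3 — remaining eigenvalues from the quadratic λ² - 9λ + 10 = 0:
  Δ = 9² - 4·10 = 81 - 40 = 41,  λ = (9 ± √41)/2 = (9 ± 6.4031)/2 ≈ 7.7016 or 1.2984.
  Sorted: λ_1 = 7.7016,  λ_2 = 7,  λ_3 = 1.2984  (check: sum = 16 = tr ✓).

Step 4 — unit eigenvector for λ_1 ≈ 7.7016: v spans the null space of (Sigma - λ_1 I), whose rows are
  r_1 = (-2.7016, -2, -2),  r_2 = (-2, -2.7016, -2),  r_3 = (-2, -2, -1.7016).
  v is orthogonal to every row, so take v ∝ r_1 × r_2 = ((-2)·(-2) - (-2)·(-2.7016), (-2)·(-2) - (-2.7016)·(-2), (-2.7016)·(-2.7016) - (-2)·(-2)) ≈ (-1.4031, -1.4031, 3.2984).
  Rescale (multiply by -1 so the first nonzero entry is positive): u = (1.4031, 1.4031, -3.2984).
  ||u|| = √((1.4031)² + (1.4031)² + (-3.2984)²) = √(14.8172) ≈ 3.8493,  v_1 = u/||u|| ≈ (0.3645, 0.3645, -0.8569) (||v_1|| = 1).

λ_1 = 7.7016,  λ_2 = 7,  λ_3 = 1.2984;  v_1 ≈ (0.3645, 0.3645, -0.8569)


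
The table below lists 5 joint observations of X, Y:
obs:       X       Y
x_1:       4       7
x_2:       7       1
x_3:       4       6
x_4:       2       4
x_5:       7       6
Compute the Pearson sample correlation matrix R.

Step 1 — column means:
  mean(X) = (4 + 7 + 4 + 2 + 7) / 5 = 24/5 = 4.8
  mean(Y) = (7 + 1 + 6 + 4 + 6) / 5 = 24/5 = 4.8

Step 2 — sample variances and covariances s[i,j] = (1/(n-1)) · Σ_k (x_{k,i} - mean_i) · (x_{k,j} - mean_j), with n-1 = 4:
  s[X,X] = ((-0.8)·(-0.8) + (2.2)·(2.2) + (-0.8)·(-0.8) + (-2.8)·(-2.8) + (2.2)·(2.2)) / 4 = 18.8/4 = 4.7
  s[X,Y] = ((-0.8)·(2.2) + (2.2)·(-3.8) + (-0.8)·(1.2) + (-2.8)·(-0.8) + (2.2)·(1.2)) / 4 = -6.2/4 = -1.55
  s[Y,Y] = ((2.2)·(2.2) + (-3.8)·(-3.8) + (1.2)·(1.2) + (-0.8)·(-0.8) + (1.2)·(1.2)) / 4 = 22.8/4 = 5.7
  Sample standard deviations s_i = √(s[i,i]):
  s(X) = √(4.7) = 2.1679
  s(Y) = √(5.7) = 2.3875

Step 3 — r_{ij} = s_{ij} / (s_i · s_j):
  r[X,X] = 1 (diagonal).
  r[X,Y] = -1.55 / (2.1679 · 2.3875) = -1.55 / 5.1759 = -0.2995
  r[Y,Y] = 1 (diagonal).

R is symmetric with unit diagonal. Assembling:

R = [[1, -0.2995],
 [-0.2995, 1]]


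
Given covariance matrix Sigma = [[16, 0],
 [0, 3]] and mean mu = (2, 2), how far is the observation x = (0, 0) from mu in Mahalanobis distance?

Step 1 — centre the observation: (x - mu) = (-2, -2).

Step 2 — invert Sigma. det(Sigma) = 16·3 - (0)² = 48.
  Sigma^{-1} = (1/det) · [[d, -b], [-b, a]] = [[0.0625, 0],
 [0, 0.3333]].

Step 3 — form the quadratic (x - mu)^T · Sigma^{-1} · (x - mu):
  Sigma^{-1} · (x - mu) = (-0.125, -0.6667).
  (x - mu)^T · [Sigma^{-1} · (x - mu)] = (-2)·(-0.125) + (-2)·(-0.6667) = 1.5833.

Step 4 — take square root: d = √(1.5833) ≈ 1.2583.

d(x, mu) = √(1.5833) ≈ 1.2583


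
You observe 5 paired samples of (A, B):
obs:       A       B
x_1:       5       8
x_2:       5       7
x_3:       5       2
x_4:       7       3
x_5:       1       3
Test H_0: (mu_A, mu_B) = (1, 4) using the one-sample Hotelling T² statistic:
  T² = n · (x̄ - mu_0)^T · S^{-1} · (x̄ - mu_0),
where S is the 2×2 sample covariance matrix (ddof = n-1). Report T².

Step 1 — sample mean vector:
  mean(A) = (5 + 5 + 5 + 7 + 1) / 5 = 23/5 = 4.6
  mean(B) = (8 + 7 + 2 + 3 + 3) / 5 = 23/5 = 4.6
  x̄ = (4.6, 4.6),  deviation x̄ - mu_0 = (4.6, 4.6) - (1, 4) = (3.6, 0.6).

Step 2 — sample covariance matrix, S[i,j] = (1/(n-1)) · Σ_k (x_{k,i} - mean_i) · (x_{k,j} - mean_j), divisor n-1 = 4:
  S[A,A] = ((0.4)·(0.4) + (0.4)·(0.4) + (0.4)·(0.4) + (2.4)·(2.4) + (-3.6)·(-3.6)) / 4 = 19.2/4 = 4.8
  S[A,B] = ((0.4)·(3.4) + (0.4)·(2.4) + (0.4)·(-2.6) + (2.4)·(-1.6) + (-3.6)·(-1.6)) / 4 = 3.2/4 = 0.8
  S[B,B] = ((3.4)·(3.4) + (2.4)·(2.4) + (-2.6)·(-2.6) + (-1.6)·(-1.6) + (-1.6)·(-1.6)) / 4 = 29.2/4 = 7.3
  S = [[4.8, 0.8],
 [0.8, 7.3]].

Step 3 — invert S. det(S) = 4.8·7.3 - (0.8)² = 34.4.
  S^{-1} = (1/det) · [[d, -b], [-b, a]] = [[0.2122, -0.0233],
 [-0.0233, 0.1395]].

Step 4 — quadratic form (x̄ - mu_0)^T · S^{-1} · (x̄ - mu_0):
  S^{-1} · (x̄ - mu_0) = (0.75, 0),
  (x̄ - mu_0)^T · [...] = (3.6)·(0.75) + (0.6)·(0) = 2.7.

Step 5 — scale by n: T² = 5 · 2.7 = 13.5.

T² ≈ 13.5


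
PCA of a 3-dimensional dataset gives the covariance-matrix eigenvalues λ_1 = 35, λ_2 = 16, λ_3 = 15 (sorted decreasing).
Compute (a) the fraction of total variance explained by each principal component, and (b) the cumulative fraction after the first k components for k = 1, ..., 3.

Step 1 — total variance = trace(Sigma) = Σ λ_i = 35 + 16 + 15 = 66.

Step 2 — fraction explained by component i = λ_i / Σ λ:
  PC1: 35/66 = 0.5303
  PC2: 16/66 = 0.2424
  PC3: 15/66 = 0.2273

Step 3 — cumulative fraction after k components = (λ_1 + ... + λ_k) / Σ λ:
  k = 1: 35/66 = 0.5303
  k = 2: (35 + 16)/66 = 51/66 = 0.7727
  k = 3: (35 + 16 + 15)/66 = 66/66 = 1

Summary (fraction, with percent):

explained: PC1 0.5303 (53.03%), PC2 0.2424 (24.24%), PC3 0.2273 (22.73%);  cumulative: 0.5303, 0.7727, 1


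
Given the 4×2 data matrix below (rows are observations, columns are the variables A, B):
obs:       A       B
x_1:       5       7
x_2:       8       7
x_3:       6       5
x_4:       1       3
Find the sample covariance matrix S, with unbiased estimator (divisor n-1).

Step 1 — column means:
  mean(A) = (5 + 8 + 6 + 1) / 4 = 20/4 = 5
  mean(B) = (7 + 7 + 5 + 3) / 4 = 22/4 = 5.5

Step 2 — sample covariance S[i,j] = (1/(n-1)) · Σ_k (x_{k,i} - mean_i) · (x_{k,j} - mean_j), with n-1 = 3.
  S[A,A] = ((0)·(0) + (3)·(3) + (1)·(1) + (-4)·(-4)) / 3 = 26/3 = 8.6667
  S[A,B] = ((0)·(1.5) + (3)·(1.5) + (1)·(-0.5) + (-4)·(-2.5)) / 3 = 14/3 = 4.6667
  S[B,B] = ((1.5)·(1.5) + (1.5)·(1.5) + (-0.5)·(-0.5) + (-2.5)·(-2.5)) / 3 = 11/3 = 3.6667

S is symmetric (S[j,i] = S[i,j]). Assembling:

S = [[8.6667, 4.6667],
 [4.6667, 3.6667]]


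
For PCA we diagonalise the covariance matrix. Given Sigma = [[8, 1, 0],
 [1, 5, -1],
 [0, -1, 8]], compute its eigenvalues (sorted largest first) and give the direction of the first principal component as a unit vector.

Step 1 — characteristic polynomial p(λ) = det(λI - Sigma) = λ³ - tr·λ² + c_1·λ - det, where tr = trace, c_1 = sum of the principal 2×2 minors, det = det(Sigma):
  tr = 8 + 5 + 8 = 21,
  c_1 = (8·5 - (1)²) + (8·8 - (0)²) + (5·8 - (-1)²) = 39 + 64 + 39 = 142,
  det = 8·(5·8 - (-1)²) - (1)·((1)·8 - (-1)·(0)) + (0)·((1)·(-1) - 5·(0)) = 8·(39) - (1)·(8) + (0)·(-1) = 304.
  So p(λ) = λ³ - 21λ² + 142λ - 304.
Step 2 — look for an integer root (rational root theorem: any rational root is an integer divisor of 304). Testing λ = 8:
  p(8) = 512 - 1344 + 1136 - 304 = 0  ✓
  Dividing out (λ - 8): p(λ) = (λ - 8)(λ² - 13λ + 38).
Step 3 — remaining eigenvalues from the quadratic λ² - 13λ + 38 = 0:
  Δ = 13² - 4·38 = 169 - 152 = 17,  λ = (13 ± √17)/2 = (13 ± 4.1231)/2 ≈ 8.5616 or 4.4384.
  Sorted: λ_1 = 8.5616,  λ_2 = 8,  λ_3 = 4.4384  (check: sum = 21 = tr ✓).

Step 4 — unit eigenvector for λ_1 ≈ 8.5616: v spans the null space of (Sigma - λ_1 I), whose rows are
  r_1 = (-0.5616, 1, 0),  r_2 = (1, -3.5616, -1),  r_3 = (0, -1, -0.5616).
  v is orthogonal to every row, so take v ∝ r_1 × r_2 = ((1)·(-1) - (0)·(-3.5616), (0)·(1) - (-0.5616)·(-1), (-0.5616)·(-3.5616) - (1)·(1)) ≈ (-1, -0.5616, 1).
  Rescale (multiply by -1 so the first nonzero entry is positive): u = (1, 0.5616, -1).
  ||u|| = √((1)² + (0.5616)² + (-1)²) = √(2.3153) ≈ 1.5216,  v_1 = u/||u|| ≈ (0.6572, 0.369, -0.6572) (||v_1|| = 1).

λ_1 = 8.5616,  λ_2 = 8,  λ_3 = 4.4384;  v_1 ≈ (0.6572, 0.369, -0.6572)


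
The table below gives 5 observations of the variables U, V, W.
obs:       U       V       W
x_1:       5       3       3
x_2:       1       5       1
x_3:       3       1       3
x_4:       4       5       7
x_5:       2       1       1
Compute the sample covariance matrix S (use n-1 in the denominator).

Step 1 — column means:
  mean(U) = (5 + 1 + 3 + 4 + 2) / 5 = 15/5 = 3
  mean(V) = (3 + 5 + 1 + 5 + 1) / 5 = 15/5 = 3
  mean(W) = (3 + 1 + 3 + 7 + 1) / 5 = 15/5 = 3

Step 2 — sample covariance S[i,j] = (1/(n-1)) · Σ_k (x_{k,i} - mean_i) · (x_{k,j} - mean_j), with n-1 = 4.
  S[U,U] = ((2)·(2) + (-2)·(-2) + (0)·(0) + (1)·(1) + (-1)·(-1)) / 4 = 10/4 = 2.5
  S[U,V] = ((2)·(0) + (-2)·(2) + (0)·(-2) + (1)·(2) + (-1)·(-2)) / 4 = 0/4 = 0
  S[U,W] = ((2)·(0) + (-2)·(-2) + (0)·(0) + (1)·(4) + (-1)·(-2)) / 4 = 10/4 = 2.5
  S[V,V] = ((0)·(0) + (2)·(2) + (-2)·(-2) + (2)·(2) + (-2)·(-2)) / 4 = 16/4 = 4
  S[V,W] = ((0)·(0) + (2)·(-2) + (-2)·(0) + (2)·(4) + (-2)·(-2)) / 4 = 8/4 = 2
  S[W,W] = ((0)·(0) + (-2)·(-2) + (0)·(0) + (4)·(4) + (-2)·(-2)) / 4 = 24/4 = 6

S is symmetric (S[j,i] = S[i,j]). Assembling:

S = [[2.5, 0, 2.5],
 [0, 4, 2],
 [2.5, 2, 6]]


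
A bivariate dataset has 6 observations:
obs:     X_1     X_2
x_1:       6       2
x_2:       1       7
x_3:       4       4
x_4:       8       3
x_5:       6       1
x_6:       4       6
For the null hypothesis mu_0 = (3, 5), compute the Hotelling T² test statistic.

Step 1 — sample mean vector:
  mean(X_1) = (6 + 1 + 4 + 8 + 6 + 4) / 6 = 29/6 = 4.8333
  mean(X_2) = (2 + 7 + 4 + 3 + 1 + 6) / 6 = 23/6 = 3.8333
  x̄ = (4.8333, 3.8333),  deviation x̄ - mu_0 = (4.8333, 3.8333) - (3, 5) = (1.8333, -1.1667).

Step 2 — sample covariance matrix, S[i,j] = (1/(n-1)) · Σ_k (x_{k,i} - mean_i) · (x_{k,j} - mean_j), divisor n-1 = 5:
  S[X_1,X_1] = ((1.1667)·(1.1667) + (-3.8333)·(-3.8333) + (-0.8333)·(-0.8333) + (3.1667)·(3.1667) + (1.1667)·(1.1667) + (-0.8333)·(-0.8333)) / 5 = 28.8333/5 = 5.7667
  S[X_1,X_2] = ((1.1667)·(-1.8333) + (-3.8333)·(3.1667) + (-0.8333)·(0.1667) + (3.1667)·(-0.8333) + (1.1667)·(-2.8333) + (-0.8333)·(2.1667)) / 5 = -22.1667/5 = -4.4333
  S[X_2,X_2] = ((-1.8333)·(-1.8333) + (3.1667)·(3.1667) + (0.1667)·(0.1667) + (-0.8333)·(-0.8333) + (-2.8333)·(-2.8333) + (2.1667)·(2.1667)) / 5 = 26.8333/5 = 5.3667
  S = [[5.7667, -4.4333],
 [-4.4333, 5.3667]].

Step 3 — invert S. det(S) = 5.7667·5.3667 - (-4.4333)² = 11.2933.
  S^{-1} = (1/det) · [[d, -b], [-b, a]] = [[0.4752, 0.3926],
 [0.3926, 0.5106]].

Step 4 — quadratic form (x̄ - mu_0)^T · S^{-1} · (x̄ - mu_0):
  S^{-1} · (x̄ - mu_0) = (0.4132, 0.124),
  (x̄ - mu_0)^T · [...] = (1.8333)·(0.4132) + (-1.1667)·(0.124) = 0.6129.

Step 5 — scale by n: T² = 6 · 0.6129 = 3.6777.

T² ≈ 3.6777


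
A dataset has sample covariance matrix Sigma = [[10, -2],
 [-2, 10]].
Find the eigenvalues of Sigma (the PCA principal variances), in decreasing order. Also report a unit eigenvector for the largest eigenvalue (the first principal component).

Step 1 — characteristic polynomial of 2×2 Sigma:
  det(Sigma - λI) = λ² - trace · λ + det = 0.
  trace = 10 + 10 = 20, det = 10·10 - (-2)² = 96.
Step 2 — discriminant:
  Δ = trace² - 4·det = 400 - 384 = 16.
Step 3 — eigenvalues:
  λ = (trace ± √Δ)/2 = (20 ± 4)/2,
  λ_1 = 12,  λ_2 = 8.

Step 4 — unit eigenvector for λ_1: solve (Sigma - λ_1 I)v = 0. First row:
  (10 - 12)·v_x + (-2)·v_y = 0, i.e. (-2)·v_x + (-2)·v_y = 0,
  so v ∝ (b, λ_1 - a) = (-2, 2); multiply by -1 so the first entry is positive: u = (2, -2).
  ||u|| = √((2)² + (-2)²) = √(8) ≈ 2.8284,
  v_1 = u/||u|| ≈ (0.7071, -0.7071) (||v_1|| = 1).

λ_1 = 12,  λ_2 = 8;  v_1 ≈ (0.7071, -0.7071)
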